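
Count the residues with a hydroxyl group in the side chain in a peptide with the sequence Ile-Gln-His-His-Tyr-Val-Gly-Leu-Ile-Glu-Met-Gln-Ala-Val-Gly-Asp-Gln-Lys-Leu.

Serine (S), threonine (T), and tyrosine (Y) each carry a hydroxyl group on the side chain.
Matching residues: Tyr5.

1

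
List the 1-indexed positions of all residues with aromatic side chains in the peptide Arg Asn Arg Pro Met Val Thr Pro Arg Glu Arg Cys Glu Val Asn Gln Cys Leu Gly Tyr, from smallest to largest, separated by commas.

20

The aromatic amino acids are Phe (F, benzyl), Trp (W, indole), and Tyr (Y, phenol).
Matching residues: Tyr20.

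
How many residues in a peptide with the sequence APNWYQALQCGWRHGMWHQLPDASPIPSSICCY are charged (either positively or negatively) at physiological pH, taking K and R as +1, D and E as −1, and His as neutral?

Charged side chains at pH ~7.4: K, R (positive); D, E (negative).
Matching residues: R13, D22.

2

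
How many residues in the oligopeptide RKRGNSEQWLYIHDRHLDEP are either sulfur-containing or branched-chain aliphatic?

3

Sulfur-containing: C, M. Branched-chain aliphatic: I, L, V.
Sulfur-containing residues here: none (0).
Branched-chain aliphatic residues here: L10, I12, L17 (3).
The two groups share no amino acid, so total = 0 + 3 = 3.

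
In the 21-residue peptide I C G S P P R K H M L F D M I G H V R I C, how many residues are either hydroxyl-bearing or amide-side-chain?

Hydroxyl-bearing: S, T, Y. Amide-side-chain: N, Q.
Hydroxyl-bearing residues here: S4 (1).
Amide-side-chain residues here: none (0).
The two groups share no amino acid, so total = 1 + 0 = 1.

1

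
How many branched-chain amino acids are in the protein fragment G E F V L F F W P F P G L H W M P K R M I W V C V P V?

The BCAAs are Val, Leu, and Ile — aliphatic side chains with a branch point.
Matching residues: V4, L5, L13, I21, V23, V25, V27.

7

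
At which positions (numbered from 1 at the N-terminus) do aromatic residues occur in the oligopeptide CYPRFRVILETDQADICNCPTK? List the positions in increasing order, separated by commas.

The aromatic amino acids are Phe (F, benzyl), Trp (W, indole), and Tyr (Y, phenol).
Matching residues: Y2, F5.

2, 5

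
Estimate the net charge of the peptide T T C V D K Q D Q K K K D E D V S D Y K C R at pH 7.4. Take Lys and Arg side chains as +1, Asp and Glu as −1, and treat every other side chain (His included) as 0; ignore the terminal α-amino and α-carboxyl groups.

Positive (K, R): K6, K10, K11, K12, K20, R22 → +6.
Negative (D, E): D5, D8, D13, E14, D15, D18 → −6.
Net charge = (+6) + (−6) = 0.

0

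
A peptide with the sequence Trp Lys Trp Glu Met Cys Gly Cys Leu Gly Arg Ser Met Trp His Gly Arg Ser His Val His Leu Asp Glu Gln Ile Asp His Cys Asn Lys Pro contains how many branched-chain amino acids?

4

V, L, and I make up the branched-chain aliphatic group.
Matching residues: Leu9, Val20, Leu22, Ile26.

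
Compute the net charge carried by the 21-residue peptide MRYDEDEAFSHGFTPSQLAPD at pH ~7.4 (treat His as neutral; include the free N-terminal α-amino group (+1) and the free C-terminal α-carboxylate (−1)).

Near pH 7.4, K and R contribute +1 each, D and E contribute −1 each, and every other side chain (His included, as stated) is uncharged.
Positive (K, R): R2 → +1.
Negative (D, E): D4, E5, D6, E7, D21 → −5.
The N-terminus (+1) and C-terminus (−1) cancel.
Net charge = (+1) + (−5) = −4.

-4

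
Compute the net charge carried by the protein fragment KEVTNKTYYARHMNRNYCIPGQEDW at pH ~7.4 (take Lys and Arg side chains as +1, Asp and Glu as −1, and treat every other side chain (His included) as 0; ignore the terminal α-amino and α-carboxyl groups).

Positive (K, R): K1, K6, R11, R15 → +4.
Negative (D, E): E2, E23, D24 → −3.
Net charge = (+4) + (−3) = +1.

+1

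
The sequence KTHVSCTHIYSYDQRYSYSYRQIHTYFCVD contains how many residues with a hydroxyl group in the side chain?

13

The –OH-bearing residues are Ser, Thr (aliphatic alcohols), and Tyr (phenol).
Matching residues: T2, S5, T7, Y10, S11, Y12, Y16, S17, Y18, S19, Y20, T25, Y26.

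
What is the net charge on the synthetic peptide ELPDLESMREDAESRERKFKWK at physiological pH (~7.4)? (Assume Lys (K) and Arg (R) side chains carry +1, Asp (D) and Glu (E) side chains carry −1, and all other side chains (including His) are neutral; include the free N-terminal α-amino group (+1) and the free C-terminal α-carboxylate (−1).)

Positive (K, R): R9, R15, R17, K18, K20, K22 → +6.
Negative (D, E): E1, D4, E6, E10, D11, E13, E16 → −7.
The N-terminus (+1) and C-terminus (−1) cancel.
Net charge = (+6) + (−7) = −1.

-1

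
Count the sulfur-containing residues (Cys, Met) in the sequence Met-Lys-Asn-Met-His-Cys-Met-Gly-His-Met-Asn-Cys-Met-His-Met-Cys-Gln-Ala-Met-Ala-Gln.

Matching residues: Met1, Met4, Cys6, Met7, Met10, Cys12, Met13, Met15, Cys16, Met19.

10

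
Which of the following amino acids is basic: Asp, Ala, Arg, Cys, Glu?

The basic amino acids are Lys (K), Arg (R), and His (H).
Of the listed options, only Arg belongs to this group.

Arg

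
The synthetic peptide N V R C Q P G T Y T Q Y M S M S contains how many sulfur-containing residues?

Only Cys (C) and Met (M) have a sulfur atom in the side chain.
Matching residues: C4, M13, M15.

3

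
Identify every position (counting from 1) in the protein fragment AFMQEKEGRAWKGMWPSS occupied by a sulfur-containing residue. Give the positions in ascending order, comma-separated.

Cysteine (C, thiol) and methionine (M, thioether) are the two sulfur-containing amino acids.
Matching residues: M3, M14.

3, 14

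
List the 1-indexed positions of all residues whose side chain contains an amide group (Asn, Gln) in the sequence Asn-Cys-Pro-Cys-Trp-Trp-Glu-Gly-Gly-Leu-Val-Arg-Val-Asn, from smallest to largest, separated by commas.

Matching residues: Asn1, Asn14.

1, 14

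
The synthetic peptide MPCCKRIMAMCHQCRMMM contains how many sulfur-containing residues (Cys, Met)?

10

Matching residues: M1, C3, C4, M8, M10, C11, C14, M16, M17, M18.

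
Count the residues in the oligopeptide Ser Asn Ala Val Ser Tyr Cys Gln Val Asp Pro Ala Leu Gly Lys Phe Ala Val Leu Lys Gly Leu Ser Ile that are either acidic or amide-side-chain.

3

Acidic: D, E. Amide-side-chain: N, Q.
Acidic residues here: Asp10 (1).
Amide-side-chain residues here: Asn2, Gln8 (2).
The two groups share no amino acid, so total = 1 + 2 = 3.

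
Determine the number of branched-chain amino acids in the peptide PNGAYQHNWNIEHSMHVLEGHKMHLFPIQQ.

5

V, L, and I make up the branched-chain aliphatic group.
Matching residues: I11, V17, L18, L25, I28.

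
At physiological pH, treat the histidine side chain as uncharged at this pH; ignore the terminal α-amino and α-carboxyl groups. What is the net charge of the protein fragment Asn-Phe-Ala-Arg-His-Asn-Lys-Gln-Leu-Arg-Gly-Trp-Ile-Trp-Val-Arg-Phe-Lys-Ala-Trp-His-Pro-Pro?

The side chains ionized at physiological pH are Lys/Arg (+1) and Asp/Glu (−1); with His treated as neutral, nothing else contributes.
Positive (K, R): Arg4, Lys7, Arg10, Arg16, Lys18 → +5.
Negative (D, E): none → −0.
Net charge = (+5) + (−0) = +5.

+5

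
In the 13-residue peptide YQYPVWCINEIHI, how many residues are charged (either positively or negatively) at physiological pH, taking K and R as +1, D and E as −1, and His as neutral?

1

Charged side chains at pH ~7.4: K, R (positive); D, E (negative).
Matching residues: E10.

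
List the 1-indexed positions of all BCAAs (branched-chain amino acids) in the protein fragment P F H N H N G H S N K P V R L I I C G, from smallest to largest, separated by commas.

13, 15, 16, 17

V, L, and I make up the branched-chain aliphatic group.
Matching residues: V13, L15, I16, I17.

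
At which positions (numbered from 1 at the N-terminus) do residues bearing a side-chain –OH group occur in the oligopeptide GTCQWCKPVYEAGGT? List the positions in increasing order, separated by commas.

S, T, and Y are the three residues with a side-chain hydroxyl.
Matching residues: T2, Y10, T15.

2, 10, 15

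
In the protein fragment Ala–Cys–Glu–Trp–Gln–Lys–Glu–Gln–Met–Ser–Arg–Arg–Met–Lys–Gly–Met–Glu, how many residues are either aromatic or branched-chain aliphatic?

1

Aromatic: F, W, Y. Branched-chain aliphatic: I, L, V.
Aromatic residues here: Trp4 (1).
Branched-chain aliphatic residues here: none (0).
The two groups share no amino acid, so total = 1 + 0 = 1.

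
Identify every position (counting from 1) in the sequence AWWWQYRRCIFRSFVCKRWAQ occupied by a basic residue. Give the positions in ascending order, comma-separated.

K, R, and H are the three residues with basic side chains (ε-amine, guanidinium, and imidazole respectively).
Matching residues: R7, R8, R12, K17, R18.

7, 8, 12, 17, 18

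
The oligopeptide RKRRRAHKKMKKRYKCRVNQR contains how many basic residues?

14

K, R, and H are the three residues with basic side chains (ε-amine, guanidinium, and imidazole respectively).
Matching residues: R1, K2, R3, R4, R5, H7, K8, K9, K11, K12, R13, K15, R17, R21.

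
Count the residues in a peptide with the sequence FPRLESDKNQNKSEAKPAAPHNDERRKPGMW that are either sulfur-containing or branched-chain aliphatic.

2

Sulfur-containing: C, M. Branched-chain aliphatic: I, L, V.
Sulfur-containing residues here: M30 (1).
Branched-chain aliphatic residues here: L4 (1).
The two groups share no amino acid, so total = 1 + 1 = 2.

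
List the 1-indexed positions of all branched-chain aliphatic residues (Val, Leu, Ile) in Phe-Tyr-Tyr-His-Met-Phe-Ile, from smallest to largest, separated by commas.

7

Matching residues: Ile7.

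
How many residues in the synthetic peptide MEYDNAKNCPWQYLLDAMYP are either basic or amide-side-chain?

Basic: H, K, R. Amide-side-chain: N, Q.
Basic residues here: K7 (1).
Amide-side-chain residues here: N5, N8, Q12 (3).
The two groups share no amino acid, so total = 1 + 3 = 4.

4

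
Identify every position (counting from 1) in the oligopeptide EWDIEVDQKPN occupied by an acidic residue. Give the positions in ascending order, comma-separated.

The acidic residues are Asp (D) and Glu (E), whose side chains end in a carboxylate group.
Matching residues: E1, D3, E5, D7.

1, 3, 5, 7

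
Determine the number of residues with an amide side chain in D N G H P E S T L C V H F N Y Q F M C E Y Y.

3

The amide-side-chain residues are Asn (N) and Gln (Q).
Matching residues: N2, N14, Q16.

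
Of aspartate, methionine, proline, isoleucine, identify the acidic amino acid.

aspartate

The acidic residues are Asp (D) and Glu (E), whose side chains end in a carboxylate group.
Of the listed options, only aspartate belongs to this group.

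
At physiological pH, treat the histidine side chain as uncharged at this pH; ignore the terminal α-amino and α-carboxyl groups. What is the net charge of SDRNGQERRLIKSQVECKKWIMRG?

Near pH 7.4, K and R contribute +1 each, D and E contribute −1 each, and every other side chain (His included, as stated) is uncharged.
Positive (K, R): R3, R8, R9, K12, K18, K19, R23 → +7.
Negative (D, E): D2, E7, E16 → −3.
Net charge = (+7) + (−3) = +4.

+4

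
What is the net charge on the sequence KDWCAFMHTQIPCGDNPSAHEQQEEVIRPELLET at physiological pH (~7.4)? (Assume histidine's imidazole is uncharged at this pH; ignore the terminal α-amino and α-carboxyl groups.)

Near pH 7.4, K and R contribute +1 each, D and E contribute −1 each, and every other side chain (His included, as stated) is uncharged.
Positive (K, R): K1, R28 → +2.
Negative (D, E): D2, D15, E21, E24, E25, E30, E33 → −7.
Net charge = (+2) + (−7) = −5.

-5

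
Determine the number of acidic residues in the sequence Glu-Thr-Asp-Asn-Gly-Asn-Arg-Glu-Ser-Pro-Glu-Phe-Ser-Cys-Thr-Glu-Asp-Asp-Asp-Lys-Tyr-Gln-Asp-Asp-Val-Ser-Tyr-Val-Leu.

10

Only D (aspartate) and E (glutamate) carry a side-chain carboxylic acid.
Matching residues: Glu1, Asp3, Glu8, Glu11, Glu16, Asp17, Asp18, Asp19, Asp23, Asp24.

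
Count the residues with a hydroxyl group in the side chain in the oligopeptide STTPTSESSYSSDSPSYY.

14

Serine (S), threonine (T), and tyrosine (Y) each carry a hydroxyl group on the side chain.
Matching residues: S1, T2, T3, T5, S6, S8, S9, Y10, S11, S12, S14, S16, Y17, Y18.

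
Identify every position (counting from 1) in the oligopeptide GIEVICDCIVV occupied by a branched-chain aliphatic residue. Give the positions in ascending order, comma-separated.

2, 4, 5, 9, 10, 11

Matching residues: I2, V4, I5, I9, V10, V11.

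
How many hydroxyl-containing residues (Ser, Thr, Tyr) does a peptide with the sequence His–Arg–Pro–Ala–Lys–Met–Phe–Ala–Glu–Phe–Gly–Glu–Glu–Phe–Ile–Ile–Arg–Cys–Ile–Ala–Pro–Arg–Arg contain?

None of the 23 residues belong to this group.

0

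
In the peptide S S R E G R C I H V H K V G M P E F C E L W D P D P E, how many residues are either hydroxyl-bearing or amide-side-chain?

Hydroxyl-bearing: S, T, Y. Amide-side-chain: N, Q.
Hydroxyl-bearing residues here: S1, S2 (2).
Amide-side-chain residues here: none (0).
The two groups share no amino acid, so total = 2 + 0 = 2.

2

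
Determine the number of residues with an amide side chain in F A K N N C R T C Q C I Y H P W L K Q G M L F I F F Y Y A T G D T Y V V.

The amide-side-chain residues are Asn (N) and Gln (Q).
Matching residues: N4, N5, Q10, Q19.

4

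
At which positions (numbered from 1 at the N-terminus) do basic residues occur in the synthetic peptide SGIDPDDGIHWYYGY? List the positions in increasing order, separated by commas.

The basic amino acids are Lys (K), Arg (R), and His (H).
Matching residues: H10.

10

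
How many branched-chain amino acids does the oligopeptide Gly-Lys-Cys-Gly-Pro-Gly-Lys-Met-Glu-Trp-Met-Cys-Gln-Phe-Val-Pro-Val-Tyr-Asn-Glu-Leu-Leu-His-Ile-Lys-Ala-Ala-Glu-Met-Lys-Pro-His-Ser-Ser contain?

5

Valine (V), leucine (L), and isoleucine (I) are the branched-chain amino acids.
Matching residues: Val15, Val17, Leu21, Leu22, Ile24.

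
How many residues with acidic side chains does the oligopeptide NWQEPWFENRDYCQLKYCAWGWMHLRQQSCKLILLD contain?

4

The acidic residues are Asp (D) and Glu (E), whose side chains end in a carboxylate group.
Matching residues: E4, E8, D11, D36.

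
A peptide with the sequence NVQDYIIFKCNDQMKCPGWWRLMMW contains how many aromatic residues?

F, W, and Y each carry an aromatic ring on the side chain.
Matching residues: Y5, F8, W19, W20, W25.

5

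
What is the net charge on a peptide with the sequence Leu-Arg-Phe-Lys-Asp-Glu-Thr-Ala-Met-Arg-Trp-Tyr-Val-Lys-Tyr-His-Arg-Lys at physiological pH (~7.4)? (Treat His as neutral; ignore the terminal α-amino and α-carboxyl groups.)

+4

At pH ~7.4 the Lys and Arg side chains are protonated (+1), the Asp and Glu side chains are deprotonated (−1), and with His taken as neutral all other side chains carry no charge.
Positive (K, R): Arg2, Lys4, Arg10, Lys14, Arg17, Lys18 → +6.
Negative (D, E): Asp5, Glu6 → −2.
Net charge = (+6) + (−2) = +4.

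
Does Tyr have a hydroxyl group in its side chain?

The –OH-bearing residues are Ser, Thr (aliphatic alcohols), and Tyr (phenol).
Tyrosine is in this group.

Yes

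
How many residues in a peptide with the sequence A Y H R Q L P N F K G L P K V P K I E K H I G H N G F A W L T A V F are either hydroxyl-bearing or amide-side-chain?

Hydroxyl-bearing: S, T, Y. Amide-side-chain: N, Q.
Hydroxyl-bearing residues here: Y2, T31 (2).
Amide-side-chain residues here: Q5, N8, N25 (3).
The two groups share no amino acid, so total = 2 + 3 = 5.

5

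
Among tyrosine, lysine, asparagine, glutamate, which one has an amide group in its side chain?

asparagine

Asparagine (N) and glutamine (Q) have uncharged amide side chains.
Of the listed options, only asparagine belongs to this group.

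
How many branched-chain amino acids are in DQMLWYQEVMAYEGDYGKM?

2

V, L, and I make up the branched-chain aliphatic group.
Matching residues: L4, V9.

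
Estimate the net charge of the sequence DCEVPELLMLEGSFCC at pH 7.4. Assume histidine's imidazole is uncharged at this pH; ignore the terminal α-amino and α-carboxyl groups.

-4

The side chains ionized at physiological pH are Lys/Arg (+1) and Asp/Glu (−1); with His treated as neutral, nothing else contributes.
Positive (K, R): none → +0.
Negative (D, E): D1, E3, E6, E11 → −4.
Net charge = (+0) + (−4) = −4.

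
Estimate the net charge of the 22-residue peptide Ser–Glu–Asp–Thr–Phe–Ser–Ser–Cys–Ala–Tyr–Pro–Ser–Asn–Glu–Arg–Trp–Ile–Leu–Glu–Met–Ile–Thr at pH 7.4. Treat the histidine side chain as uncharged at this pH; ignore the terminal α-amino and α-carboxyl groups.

-3

The side chains ionized at physiological pH are Lys/Arg (+1) and Asp/Glu (−1); with His treated as neutral, nothing else contributes.
Positive (K, R): Arg15 → +1.
Negative (D, E): Glu2, Asp3, Glu14, Glu19 → −4.
Net charge = (+1) + (−4) = −3.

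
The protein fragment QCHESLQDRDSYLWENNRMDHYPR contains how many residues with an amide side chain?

4

The amide-side-chain residues are Asn (N) and Gln (Q).
Matching residues: Q1, Q7, N16, N17.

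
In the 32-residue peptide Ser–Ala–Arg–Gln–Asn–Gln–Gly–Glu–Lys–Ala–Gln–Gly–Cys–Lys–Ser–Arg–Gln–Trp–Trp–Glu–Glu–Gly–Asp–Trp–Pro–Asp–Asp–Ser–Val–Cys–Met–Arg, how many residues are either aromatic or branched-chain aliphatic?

Aromatic: F, W, Y. Branched-chain aliphatic: I, L, V.
Aromatic residues here: Trp18, Trp19, Trp24 (3).
Branched-chain aliphatic residues here: Val29 (1).
The two groups share no amino acid, so total = 3 + 1 = 4.

4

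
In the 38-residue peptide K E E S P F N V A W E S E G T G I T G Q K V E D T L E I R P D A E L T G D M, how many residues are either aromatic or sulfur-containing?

3

Aromatic: F, W, Y. Sulfur-containing: C, M.
Aromatic residues here: F6, W10 (2).
Sulfur-containing residues here: M38 (1).
The two groups share no amino acid, so total = 2 + 1 = 3.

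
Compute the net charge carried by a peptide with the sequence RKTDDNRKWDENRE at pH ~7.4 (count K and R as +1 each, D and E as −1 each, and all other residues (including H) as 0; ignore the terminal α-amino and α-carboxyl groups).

Positive (K, R): R1, K2, R7, K8, R13 → +5.
Negative (D, E): D4, D5, D10, E11, E14 → −5.
Net charge = (+5) + (−5) = 0.

0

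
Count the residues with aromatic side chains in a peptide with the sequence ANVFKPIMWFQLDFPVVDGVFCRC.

Phenylalanine (F), tryptophan (W), and tyrosine (Y) have aromatic ring side chains.
Matching residues: F4, W9, F10, F14, F21.

5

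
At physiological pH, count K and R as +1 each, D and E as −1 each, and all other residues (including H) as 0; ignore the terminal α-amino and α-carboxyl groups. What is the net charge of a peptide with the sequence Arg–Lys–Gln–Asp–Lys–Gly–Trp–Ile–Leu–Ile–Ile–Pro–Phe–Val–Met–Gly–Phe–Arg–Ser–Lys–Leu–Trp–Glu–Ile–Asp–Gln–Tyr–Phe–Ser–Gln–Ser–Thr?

+2

Positive (K, R): Arg1, Lys2, Lys5, Arg18, Lys20 → +5.
Negative (D, E): Asp4, Glu23, Asp25 → −3.
Net charge = (+5) + (−3) = +2.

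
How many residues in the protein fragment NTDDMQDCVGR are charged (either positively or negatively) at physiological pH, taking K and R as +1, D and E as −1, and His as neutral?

Charged side chains at pH ~7.4: K, R (positive); D, E (negative).
Matching residues: D3, D4, D7, R11.

4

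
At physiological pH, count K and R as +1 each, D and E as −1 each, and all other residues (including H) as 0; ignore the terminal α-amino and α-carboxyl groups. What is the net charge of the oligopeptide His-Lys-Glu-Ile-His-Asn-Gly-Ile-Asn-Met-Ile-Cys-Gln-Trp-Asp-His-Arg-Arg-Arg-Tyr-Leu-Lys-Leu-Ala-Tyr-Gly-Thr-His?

Positive (K, R): Lys2, Arg17, Arg18, Arg19, Lys22 → +5.
Negative (D, E): Glu3, Asp15 → −2.
Net charge = (+5) + (−2) = +3.

+3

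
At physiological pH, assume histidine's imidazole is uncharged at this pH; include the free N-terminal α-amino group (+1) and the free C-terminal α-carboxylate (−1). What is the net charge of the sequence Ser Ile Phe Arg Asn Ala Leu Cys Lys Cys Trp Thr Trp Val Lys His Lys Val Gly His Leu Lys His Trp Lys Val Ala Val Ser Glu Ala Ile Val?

+5

At pH ~7.4 the Lys and Arg side chains are protonated (+1), the Asp and Glu side chains are deprotonated (−1), and with His taken as neutral all other side chains carry no charge.
Positive (K, R): Arg4, Lys9, Lys15, Lys17, Lys22, Lys25 → +6.
Negative (D, E): Glu30 → −1.
The N-terminus (+1) and C-terminus (−1) cancel.
Net charge = (+6) + (−1) = +5.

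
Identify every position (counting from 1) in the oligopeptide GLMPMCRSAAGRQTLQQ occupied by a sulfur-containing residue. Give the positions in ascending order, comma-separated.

Cysteine (C, thiol) and methionine (M, thioether) are the two sulfur-containing amino acids.
Matching residues: M3, M5, C6.

3, 5, 6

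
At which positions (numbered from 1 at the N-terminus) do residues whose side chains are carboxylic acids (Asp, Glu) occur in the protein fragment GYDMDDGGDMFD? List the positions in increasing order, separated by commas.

Matching residues: D3, D5, D6, D9, D12.

3, 5, 6, 9, 12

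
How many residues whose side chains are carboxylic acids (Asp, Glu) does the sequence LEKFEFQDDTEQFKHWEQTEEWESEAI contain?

Matching residues: E2, E5, D8, D9, E11, E17, E20, E21, E23, E25.

10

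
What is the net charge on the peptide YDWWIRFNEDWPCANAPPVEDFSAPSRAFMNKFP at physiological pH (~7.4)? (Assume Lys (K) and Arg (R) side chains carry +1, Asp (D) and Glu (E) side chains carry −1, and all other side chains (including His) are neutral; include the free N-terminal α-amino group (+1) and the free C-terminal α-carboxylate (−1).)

-2

Positive (K, R): R6, R27, K32 → +3.
Negative (D, E): D2, E9, D10, E20, D21 → −5.
The N-terminus (+1) and C-terminus (−1) cancel.
Net charge = (+3) + (−5) = −2.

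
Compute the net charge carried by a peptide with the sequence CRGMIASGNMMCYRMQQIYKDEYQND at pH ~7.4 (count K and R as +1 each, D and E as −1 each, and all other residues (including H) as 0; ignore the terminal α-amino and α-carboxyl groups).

0

Positive (K, R): R2, R14, K20 → +3.
Negative (D, E): D21, E22, D26 → −3.
Net charge = (+3) + (−3) = 0.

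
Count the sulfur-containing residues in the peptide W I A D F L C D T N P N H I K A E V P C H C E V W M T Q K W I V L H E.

4

The sulfur-bearing residues are cysteine (–SH) and methionine (–S–CH₃).
Matching residues: C7, C20, C22, M26.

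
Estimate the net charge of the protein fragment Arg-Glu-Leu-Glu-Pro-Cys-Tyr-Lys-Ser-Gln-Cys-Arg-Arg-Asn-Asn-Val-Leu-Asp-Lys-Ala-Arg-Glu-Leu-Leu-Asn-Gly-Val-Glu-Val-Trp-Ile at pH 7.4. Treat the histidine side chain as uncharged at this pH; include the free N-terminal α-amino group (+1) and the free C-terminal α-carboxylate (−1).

+1

Near pH 7.4, K and R contribute +1 each, D and E contribute −1 each, and every other side chain (His included, as stated) is uncharged.
Positive (K, R): Arg1, Lys8, Arg12, Arg13, Lys19, Arg21 → +6.
Negative (D, E): Glu2, Glu4, Asp18, Glu22, Glu28 → −5.
The N-terminus (+1) and C-terminus (−1) cancel.
Net charge = (+6) + (−5) = +1.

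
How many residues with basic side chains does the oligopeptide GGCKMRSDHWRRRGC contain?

Lysine (K), arginine (R), and histidine (H) have basic, nitrogen-containing side chains.
Matching residues: K4, R6, H9, R11, R12, R13.

6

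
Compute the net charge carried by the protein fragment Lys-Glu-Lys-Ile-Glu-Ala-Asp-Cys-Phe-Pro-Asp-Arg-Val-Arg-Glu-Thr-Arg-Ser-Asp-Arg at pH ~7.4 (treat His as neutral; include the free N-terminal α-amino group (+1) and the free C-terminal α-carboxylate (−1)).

The side chains ionized at physiological pH are Lys/Arg (+1) and Asp/Glu (−1); with His treated as neutral, nothing else contributes.
Positive (K, R): Lys1, Lys3, Arg12, Arg14, Arg17, Arg20 → +6.
Negative (D, E): Glu2, Glu5, Asp7, Asp11, Glu15, Asp19 → −6.
The N-terminus (+1) and C-terminus (−1) cancel.
Net charge = (+6) + (−6) = 0.

0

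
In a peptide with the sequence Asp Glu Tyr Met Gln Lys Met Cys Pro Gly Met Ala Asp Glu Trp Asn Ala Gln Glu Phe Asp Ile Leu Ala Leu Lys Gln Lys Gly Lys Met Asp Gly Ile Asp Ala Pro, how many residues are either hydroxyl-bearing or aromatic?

3

Hydroxyl-bearing: S, T, Y. Aromatic: F, W, Y.
Hydroxyl-bearing residues here: Tyr3 (1).
Aromatic residues here: Tyr3, Trp15, Phe20 (3).
Y is in both groups, so the 1 Y residue must not be double-counted.
Total = 1 + 3 − 1 = 3.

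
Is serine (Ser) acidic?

The acidic residues are Asp (D) and Glu (E), whose side chains end in a carboxylate group.
Serine is not in this group.

No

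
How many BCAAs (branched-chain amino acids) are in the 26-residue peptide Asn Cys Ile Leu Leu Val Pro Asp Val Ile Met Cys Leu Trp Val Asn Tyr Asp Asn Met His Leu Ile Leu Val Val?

Valine (V), leucine (L), and isoleucine (I) are the branched-chain amino acids.
Matching residues: Ile3, Leu4, Leu5, Val6, Val9, Ile10, Leu13, Val15, Leu22, Ile23, Leu24, Val25, Val26.

13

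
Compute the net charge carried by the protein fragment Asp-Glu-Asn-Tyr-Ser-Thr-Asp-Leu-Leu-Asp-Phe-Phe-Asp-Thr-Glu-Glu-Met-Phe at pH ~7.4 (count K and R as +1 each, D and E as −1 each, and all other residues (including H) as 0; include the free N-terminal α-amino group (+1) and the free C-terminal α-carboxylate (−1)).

Positive (K, R): none → +0.
Negative (D, E): Asp1, Glu2, Asp7, Asp10, Asp13, Glu15, Glu16 → −7.
The N-terminus (+1) and C-terminus (−1) cancel.
Net charge = (+0) + (−7) = −7.

-7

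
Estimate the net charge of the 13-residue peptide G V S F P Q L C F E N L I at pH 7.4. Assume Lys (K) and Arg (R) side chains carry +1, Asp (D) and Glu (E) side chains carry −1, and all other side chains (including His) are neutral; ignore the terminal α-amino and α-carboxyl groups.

Positive (K, R): none → +0.
Negative (D, E): E10 → −1.
Net charge = (+0) + (−1) = −1.

-1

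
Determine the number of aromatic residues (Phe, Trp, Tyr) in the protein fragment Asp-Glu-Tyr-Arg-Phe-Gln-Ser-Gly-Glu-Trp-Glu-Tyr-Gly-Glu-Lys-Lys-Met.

4

Matching residues: Tyr3, Phe5, Trp10, Tyr12.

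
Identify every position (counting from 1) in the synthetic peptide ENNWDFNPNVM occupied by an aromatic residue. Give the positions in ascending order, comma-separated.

4, 6

Phenylalanine (F), tryptophan (W), and tyrosine (Y) have aromatic ring side chains.
Matching residues: W4, F6.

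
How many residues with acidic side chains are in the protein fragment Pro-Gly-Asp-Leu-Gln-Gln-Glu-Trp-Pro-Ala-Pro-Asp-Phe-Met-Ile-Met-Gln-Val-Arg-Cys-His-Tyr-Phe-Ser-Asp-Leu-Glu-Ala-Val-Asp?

6

Aspartate (D) and glutamate (E) have carboxylic-acid side chains and are the acidic amino acids.
Matching residues: Asp3, Glu7, Asp12, Asp25, Glu27, Asp30.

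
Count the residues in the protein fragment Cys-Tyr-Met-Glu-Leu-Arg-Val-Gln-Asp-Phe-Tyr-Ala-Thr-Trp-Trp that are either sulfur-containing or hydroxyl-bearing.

Sulfur-containing: C, M. Hydroxyl-bearing: S, T, Y.
Sulfur-containing residues here: Cys1, Met3 (2).
Hydroxyl-bearing residues here: Tyr2, Tyr11, Thr13 (3).
The two groups share no amino acid, so total = 2 + 3 = 5.

5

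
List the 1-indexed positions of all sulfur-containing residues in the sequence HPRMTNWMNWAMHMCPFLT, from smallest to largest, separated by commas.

4, 8, 12, 14, 15

Cysteine (C, thiol) and methionine (M, thioether) are the two sulfur-containing amino acids.
Matching residues: M4, M8, M12, M14, C15.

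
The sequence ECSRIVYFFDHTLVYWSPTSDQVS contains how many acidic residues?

Aspartate (D) and glutamate (E) have carboxylic-acid side chains and are the acidic amino acids.
Matching residues: E1, D10, D21.

3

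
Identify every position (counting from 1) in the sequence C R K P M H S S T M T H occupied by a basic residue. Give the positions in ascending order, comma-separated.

The basic amino acids are Lys (K), Arg (R), and His (H).
Matching residues: R2, K3, H6, H12.

2, 3, 6, 12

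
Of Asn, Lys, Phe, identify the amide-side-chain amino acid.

Only N (asparagine) and Q (glutamine) carry a side-chain carboxamide.
Of the listed options, only Asn belongs to this group.

Asn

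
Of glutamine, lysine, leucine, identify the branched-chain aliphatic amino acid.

V, L, and I make up the branched-chain aliphatic group.
Of the listed options, only leucine belongs to this group.

leucine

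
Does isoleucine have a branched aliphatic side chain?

The BCAAs are Val, Leu, and Ile — aliphatic side chains with a branch point.
Isoleucine is in this group.

Yes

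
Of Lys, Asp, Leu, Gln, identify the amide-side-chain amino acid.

Gln

Asparagine (N) and glutamine (Q) have uncharged amide side chains.
Of the listed options, only Gln belongs to this group.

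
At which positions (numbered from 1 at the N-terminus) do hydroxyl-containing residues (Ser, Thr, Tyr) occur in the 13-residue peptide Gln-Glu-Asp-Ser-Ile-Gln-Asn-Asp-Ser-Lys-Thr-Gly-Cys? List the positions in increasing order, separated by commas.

4, 9, 11

Matching residues: Ser4, Ser9, Thr11.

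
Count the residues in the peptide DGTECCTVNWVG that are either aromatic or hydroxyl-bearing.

3

Aromatic: F, W, Y. Hydroxyl-bearing: S, T, Y.
Aromatic residues here: W10 (1).
Hydroxyl-bearing residues here: T3, T7 (2).
(Y belongs to both groups, but none appear in this sequence.) Total = 1 + 2 = 3.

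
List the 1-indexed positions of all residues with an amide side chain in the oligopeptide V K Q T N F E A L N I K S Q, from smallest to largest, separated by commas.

The amide-side-chain residues are Asn (N) and Gln (Q).
Matching residues: Q3, N5, N10, Q14.

3, 5, 10, 14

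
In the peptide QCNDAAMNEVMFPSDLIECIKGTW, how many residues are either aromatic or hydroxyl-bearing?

4

Aromatic: F, W, Y. Hydroxyl-bearing: S, T, Y.
Aromatic residues here: F12, W24 (2).
Hydroxyl-bearing residues here: S14, T23 (2).
(Y belongs to both groups, but none appear in this sequence.) Total = 2 + 2 = 4.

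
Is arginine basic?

Lysine (K), arginine (R), and histidine (H) have basic, nitrogen-containing side chains.
Arginine is in this group.

Yes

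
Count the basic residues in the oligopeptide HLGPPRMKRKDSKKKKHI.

10

K, R, and H are the three residues with basic side chains (ε-amine, guanidinium, and imidazole respectively).
Matching residues: H1, R6, K8, R9, K10, K13, K14, K15, K16, H17.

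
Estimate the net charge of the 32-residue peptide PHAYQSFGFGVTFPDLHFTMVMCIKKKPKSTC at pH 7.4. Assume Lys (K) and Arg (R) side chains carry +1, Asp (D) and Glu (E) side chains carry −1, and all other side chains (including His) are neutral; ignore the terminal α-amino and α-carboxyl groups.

+3

Positive (K, R): K25, K26, K27, K29 → +4.
Negative (D, E): D15 → −1.
Net charge = (+4) + (−1) = +3.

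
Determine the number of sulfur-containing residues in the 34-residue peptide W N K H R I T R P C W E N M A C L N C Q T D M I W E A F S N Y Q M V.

Only Cys (C) and Met (M) have a sulfur atom in the side chain.
Matching residues: C10, M14, C16, C19, M23, M33.

6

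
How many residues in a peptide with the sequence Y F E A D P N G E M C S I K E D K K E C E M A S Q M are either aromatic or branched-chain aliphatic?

3

Aromatic: F, W, Y. Branched-chain aliphatic: I, L, V.
Aromatic residues here: Y1, F2 (2).
Branched-chain aliphatic residues here: I13 (1).
The two groups share no amino acid, so total = 2 + 1 = 3.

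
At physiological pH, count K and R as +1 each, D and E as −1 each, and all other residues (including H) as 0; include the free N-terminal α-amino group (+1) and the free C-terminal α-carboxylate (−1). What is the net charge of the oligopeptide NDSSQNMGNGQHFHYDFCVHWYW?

-2

Positive (K, R): none → +0.
Negative (D, E): D2, D16 → −2.
The N-terminus (+1) and C-terminus (−1) cancel.
Net charge = (+0) + (−2) = −2.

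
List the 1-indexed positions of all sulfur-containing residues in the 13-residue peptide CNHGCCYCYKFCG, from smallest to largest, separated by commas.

The sulfur-bearing residues are cysteine (–SH) and methionine (–S–CH₃).
Matching residues: C1, C5, C6, C8, C12.

1, 5, 6, 8, 12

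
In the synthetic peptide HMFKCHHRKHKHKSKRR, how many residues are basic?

Lysine (K), arginine (R), and histidine (H) have basic, nitrogen-containing side chains.
Matching residues: H1, K4, H6, H7, R8, K9, H10, K11, H12, K13, K15, R16, R17.

13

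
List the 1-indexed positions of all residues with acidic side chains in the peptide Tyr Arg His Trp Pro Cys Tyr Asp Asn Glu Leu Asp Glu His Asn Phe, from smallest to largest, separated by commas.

The acidic residues are Asp (D) and Glu (E), whose side chains end in a carboxylate group.
Matching residues: Asp8, Glu10, Asp12, Glu13.

8, 10, 12, 13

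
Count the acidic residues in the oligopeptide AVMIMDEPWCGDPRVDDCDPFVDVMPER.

8

Aspartate (D) and glutamate (E) have carboxylic-acid side chains and are the acidic amino acids.
Matching residues: D6, E7, D12, D16, D17, D19, D23, E27.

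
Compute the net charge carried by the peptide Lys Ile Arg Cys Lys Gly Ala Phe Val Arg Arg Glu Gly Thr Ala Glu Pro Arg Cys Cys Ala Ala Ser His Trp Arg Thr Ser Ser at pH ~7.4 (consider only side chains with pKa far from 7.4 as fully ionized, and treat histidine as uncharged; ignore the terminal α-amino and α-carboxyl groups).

The side chains ionized at physiological pH are Lys/Arg (+1) and Asp/Glu (−1); with His treated as neutral, nothing else contributes.
Positive (K, R): Lys1, Arg3, Lys5, Arg10, Arg11, Arg18, Arg26 → +7.
Negative (D, E): Glu12, Glu16 → −2.
Net charge = (+7) + (−2) = +5.

+5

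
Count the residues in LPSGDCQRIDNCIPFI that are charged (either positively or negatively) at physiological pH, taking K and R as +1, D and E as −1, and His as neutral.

3

Charged side chains at pH ~7.4: K, R (positive); D, E (negative).
Matching residues: D5, R8, D10.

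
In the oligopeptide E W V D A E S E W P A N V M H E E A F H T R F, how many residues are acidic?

Only D (aspartate) and E (glutamate) carry a side-chain carboxylic acid.
Matching residues: E1, D4, E6, E8, E16, E17.

6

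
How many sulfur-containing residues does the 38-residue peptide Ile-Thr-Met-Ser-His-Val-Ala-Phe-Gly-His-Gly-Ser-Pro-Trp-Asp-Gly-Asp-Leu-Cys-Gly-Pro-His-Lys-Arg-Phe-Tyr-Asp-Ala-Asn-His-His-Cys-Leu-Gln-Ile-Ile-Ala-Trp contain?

3

Only Cys (C) and Met (M) have a sulfur atom in the side chain.
Matching residues: Met3, Cys19, Cys32.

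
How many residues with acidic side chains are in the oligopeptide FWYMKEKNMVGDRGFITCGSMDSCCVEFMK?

The acidic residues are Asp (D) and Glu (E), whose side chains end in a carboxylate group.
Matching residues: E6, D12, D22, E27.

4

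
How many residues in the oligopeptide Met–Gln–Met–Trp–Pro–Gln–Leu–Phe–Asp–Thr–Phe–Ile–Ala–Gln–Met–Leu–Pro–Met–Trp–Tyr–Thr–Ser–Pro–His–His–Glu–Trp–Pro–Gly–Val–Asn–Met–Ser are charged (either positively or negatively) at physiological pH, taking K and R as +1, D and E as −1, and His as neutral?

2

Charged side chains at pH ~7.4: K, R (positive); D, E (negative).
Matching residues: Asp9, Glu26.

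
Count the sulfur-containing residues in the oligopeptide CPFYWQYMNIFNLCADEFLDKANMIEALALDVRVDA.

4

The sulfur-bearing residues are cysteine (–SH) and methionine (–S–CH₃).
Matching residues: C1, M8, C14, M24.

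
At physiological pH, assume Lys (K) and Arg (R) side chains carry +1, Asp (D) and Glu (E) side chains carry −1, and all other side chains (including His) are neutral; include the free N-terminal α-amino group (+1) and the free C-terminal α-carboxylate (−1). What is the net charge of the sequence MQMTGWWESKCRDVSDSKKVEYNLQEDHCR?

Positive (K, R): K10, R12, K18, K19, R30 → +5.
Negative (D, E): E8, D13, D16, E21, E26, D27 → −6.
The N-terminus (+1) and C-terminus (−1) cancel.
Net charge = (+5) + (−6) = −1.

-1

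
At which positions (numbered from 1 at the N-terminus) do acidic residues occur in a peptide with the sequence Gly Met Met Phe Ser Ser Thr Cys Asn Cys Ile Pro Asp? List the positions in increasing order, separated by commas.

13

Aspartate (D) and glutamate (E) have carboxylic-acid side chains and are the acidic amino acids.
Matching residues: Asp13.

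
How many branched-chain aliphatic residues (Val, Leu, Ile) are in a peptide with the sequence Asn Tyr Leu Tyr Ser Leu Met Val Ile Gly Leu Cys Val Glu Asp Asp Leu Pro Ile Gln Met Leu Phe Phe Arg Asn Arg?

Matching residues: Leu3, Leu6, Val8, Ile9, Leu11, Val13, Leu17, Ile19, Leu22.

9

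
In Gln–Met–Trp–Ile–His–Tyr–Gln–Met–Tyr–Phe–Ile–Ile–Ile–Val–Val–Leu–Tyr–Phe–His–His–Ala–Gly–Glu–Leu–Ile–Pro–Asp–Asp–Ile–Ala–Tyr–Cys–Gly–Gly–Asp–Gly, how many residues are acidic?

Aspartate (D) and glutamate (E) have carboxylic-acid side chains and are the acidic amino acids.
Matching residues: Glu23, Asp27, Asp28, Asp35.

4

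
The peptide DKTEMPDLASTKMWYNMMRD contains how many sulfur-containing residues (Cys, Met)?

4

Matching residues: M5, M13, M17, M18.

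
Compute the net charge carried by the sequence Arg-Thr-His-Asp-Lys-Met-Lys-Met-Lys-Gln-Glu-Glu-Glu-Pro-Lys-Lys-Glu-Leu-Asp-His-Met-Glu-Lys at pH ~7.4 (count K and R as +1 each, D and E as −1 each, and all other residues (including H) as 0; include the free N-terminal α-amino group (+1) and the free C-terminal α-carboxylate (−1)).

Positive (K, R): Arg1, Lys5, Lys7, Lys9, Lys15, Lys16, Lys23 → +7.
Negative (D, E): Asp4, Glu11, Glu12, Glu13, Glu17, Asp19, Glu22 → −7.
The N-terminus (+1) and C-terminus (−1) cancel.
Net charge = (+7) + (−7) = 0.

0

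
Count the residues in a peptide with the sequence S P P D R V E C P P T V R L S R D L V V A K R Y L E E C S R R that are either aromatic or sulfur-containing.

3

Aromatic: F, W, Y. Sulfur-containing: C, M.
Aromatic residues here: Y24 (1).
Sulfur-containing residues here: C8, C28 (2).
The two groups share no amino acid, so total = 1 + 2 = 3.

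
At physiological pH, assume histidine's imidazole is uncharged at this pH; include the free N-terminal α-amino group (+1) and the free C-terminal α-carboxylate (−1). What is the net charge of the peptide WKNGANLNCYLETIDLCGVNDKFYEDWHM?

-3

At pH ~7.4 the Lys and Arg side chains are protonated (+1), the Asp and Glu side chains are deprotonated (−1), and with His taken as neutral all other side chains carry no charge.
Positive (K, R): K2, K22 → +2.
Negative (D, E): E12, D15, D21, E25, D26 → −5.
The N-terminus (+1) and C-terminus (−1) cancel.
Net charge = (+2) + (−5) = −3.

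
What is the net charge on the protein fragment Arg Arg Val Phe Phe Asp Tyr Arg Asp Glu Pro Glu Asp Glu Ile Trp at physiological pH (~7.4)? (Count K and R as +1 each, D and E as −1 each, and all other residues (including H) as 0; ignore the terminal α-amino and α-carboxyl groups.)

Positive (K, R): Arg1, Arg2, Arg8 → +3.
Negative (D, E): Asp6, Asp9, Glu10, Glu12, Asp13, Glu14 → −6.
Net charge = (+3) + (−6) = −3.

-3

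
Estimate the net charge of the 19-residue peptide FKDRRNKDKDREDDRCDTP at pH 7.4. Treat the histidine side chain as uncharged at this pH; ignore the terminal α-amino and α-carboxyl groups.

The side chains ionized at physiological pH are Lys/Arg (+1) and Asp/Glu (−1); with His treated as neutral, nothing else contributes.
Positive (K, R): K2, R4, R5, K7, K9, R11, R15 → +7.
Negative (D, E): D3, D8, D10, E12, D13, D14, D17 → −7.
Net charge = (+7) + (−7) = 0.

0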